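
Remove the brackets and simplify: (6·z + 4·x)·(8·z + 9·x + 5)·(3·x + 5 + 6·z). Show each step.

(6·z + 4·x)·(8·z + 9·x + 5)·(3·x + 5 + 6·z)
= (48·z^2 + 54·x·z + 30·z + 32·x·z + 36·x^2 + 20·x)·(3·x + 5 + 6·z)    [distributive law]
= (48·z^2 + 86·x·z + 30·z + 36·x^2 + 20·x)·(3·x + 5 + 6·z)    [combine like terms]
= 144·x·z^2 + 240·z^2 + 288·z^3 + 258·x^2·z + 430·x·z + 516·x·z^2 + 90·x·z + 150·z + 180·z^2 + 108·x^3 + 180·x^2 + 216·x^2·z + 60·x^2 + 100·x + 120·x·z    [distributive law]
= 660·x·z^2 + 420·z^2 + 288·z^3 + 474·x^2·z + 640·x·z + 150·z + 108·x^3 + 240·x^2 + 100·x    [combine like terms]

660·x·z^2 + 420·z^2 + 288·z^3 + 474·x^2·z + 640·x·z + 150·z + 108·x^3 + 240·x^2 + 100·x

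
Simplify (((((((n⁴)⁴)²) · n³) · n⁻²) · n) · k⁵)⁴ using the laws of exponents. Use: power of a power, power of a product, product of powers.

(((((((n⁴)⁴)²) · n³) · n⁻²) · n) · k⁵)⁴
= (((((((n⁴)⁴)²) · n³) · n⁻²) · n)⁴) · ((k⁵)⁴)    [power of a product]
= (((((((n⁴)⁴)²) · n³) · n⁻²)⁴) · (n⁴)) · ((k⁵)⁴)    [power of a product]
= (((((((n⁴)⁴)²) · n³)⁴) · ((n⁻²)⁴)) · (n⁴)) · ((k⁵)⁴)    [power of a product]
= (((((((n⁴)⁴)²)⁴) · ((n³)⁴)) · ((n⁻²)⁴)) · (n⁴)) · ((k⁵)⁴)    [power of a product]
= ((((((n⁴)⁴)⁸) · ((n³)⁴)) · ((n⁻²)⁴)) · (n⁴)) · ((k⁵)⁴)    [power of a power]
= (((((n⁴)³²) · ((n³)⁴)) · ((n⁻²)⁴)) · (n⁴)) · ((k⁵)⁴)    [power of a power]
= (((n¹²⁸ · ((n³)⁴)) · ((n⁻²)⁴)) · (n⁴)) · ((k⁵)⁴)    [power of a power]
= (((n¹²⁸ · n¹²) · ((n⁻²)⁴)) · (n⁴)) · ((k⁵)⁴)    [power of a power]
= ((n¹⁴⁰ · ((n⁻²)⁴)) · (n⁴)) · ((k⁵)⁴)    [product of powers]
= ((n¹⁴⁰ · n⁻⁸) · (n⁴)) · ((k⁵)⁴)    [power of a power]
= (n¹³² · (n⁴)) · ((k⁵)⁴)    [product of powers]
= n¹³⁶ · ((k⁵)⁴)    [product of powers]
= n¹³⁶ · k²⁰    [power of a power]
= k²⁰·n¹³⁶    [rearrange]

k²⁰·n¹³⁶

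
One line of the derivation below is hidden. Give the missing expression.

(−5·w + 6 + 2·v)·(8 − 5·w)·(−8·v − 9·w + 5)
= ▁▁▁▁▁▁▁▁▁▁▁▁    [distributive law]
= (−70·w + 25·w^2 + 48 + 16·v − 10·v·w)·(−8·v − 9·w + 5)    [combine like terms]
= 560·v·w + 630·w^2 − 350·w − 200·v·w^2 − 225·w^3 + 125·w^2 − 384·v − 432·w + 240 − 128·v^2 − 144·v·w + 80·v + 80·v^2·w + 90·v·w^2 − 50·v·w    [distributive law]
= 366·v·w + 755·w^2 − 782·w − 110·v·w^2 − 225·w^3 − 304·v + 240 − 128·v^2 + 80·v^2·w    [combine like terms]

By distributive law:

(−40·w + 25·w^2 + 48 − 30·w + 16·v − 10·v·w)·(−8·v − 9·w + 5)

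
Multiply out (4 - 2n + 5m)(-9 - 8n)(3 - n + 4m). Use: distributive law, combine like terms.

(4 - 2n + 5m)(-9 - 8n)(3 - n + 4m)
= (-36 - 32n + 18n + 16n² - 45m - 40mn)(3 - n + 4m)    [distributive law]
= (-36 - 14n + 16n² - 45m - 40mn)(3 - n + 4m)    [combine like terms]
= -108 + 36n - 144m - 42n + 14n² - 56mn + 48n² - 16n³ + 64mn² - 135m + 45mn - 180m² - 120mn + 40mn² - 160m²n    [distributive law]
= -108 - 6n - 279m + 62n² - 131mn - 16n³ + 104mn² - 180m² - 160m²n    [combine like terms]

-108 - 6n - 279m + 62n² - 131mn - 16n³ + 104mn² - 180m² - 160m²n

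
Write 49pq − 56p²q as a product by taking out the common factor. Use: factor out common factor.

49pq − 56p²q
= 7(7pq − 8p²q)    [factor out 7]
= 7pq(7 − 8p)    [factor out pq]

7pq(7 − 8p)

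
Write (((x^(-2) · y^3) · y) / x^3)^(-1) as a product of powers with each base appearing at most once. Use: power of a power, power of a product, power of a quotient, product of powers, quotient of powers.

x^5y^(-4)

(((x^(-2) · y^3) · y) / x^3)^(-1)
= (((x^(-2) · y^3) · y)^(-1)) / ((x^3)^(-1))    [power of a quotient]
= (((x^(-2) · y^3)^(-1)) · (y^(-1))) / ((x^3)^(-1))    [power of a product]
= ((((x^(-2))^(-1)) · ((y^3)^(-1))) · (y^(-1))) / ((x^3)^(-1))    [power of a product]
= ((x^2 · ((y^3)^(-1))) · (y^(-1))) / ((x^3)^(-1))    [power of a power]
= ((x^2 · y^(-3)) · (y^(-1))) / ((x^3)^(-1))    [power of a power]
= ((x^2 · y^(-3)) · y^(-1)) / x^(-3)    [power of a power]
= x^5y^(-4)    [quotient of powers; product of powers]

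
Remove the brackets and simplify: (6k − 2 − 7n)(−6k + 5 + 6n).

(6k − 2 − 7n)(−6k + 5 + 6n)
= −36k^2 + 30k + 36kn + 12k − 10 − 12n + 42kn − 35n − 42n^2    [distributive law]
= −36k^2 + 42k + 78kn − 10 − 47n − 42n^2    [combine like terms]

−36k^2 + 42k + 78kn − 10 − 47n − 42n^2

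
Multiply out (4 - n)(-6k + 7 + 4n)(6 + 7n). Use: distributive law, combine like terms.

(4 - n)(-6k + 7 + 4n)(6 + 7n)
= (-24k + 28 + 16n + 6kn - 7n - 4n²)(6 + 7n)    [distributive law]
= (-24k + 28 + 9n + 6kn - 4n²)(6 + 7n)    [combine like terms]
= -144k - 168kn + 168 + 196n + 54n + 63n² + 36kn + 42kn² - 24n² - 28n³    [distributive law]
= -144k - 132kn + 168 + 250n + 39n² + 42kn² - 28n³    [combine like terms]

-144k - 132kn + 168 + 250n + 39n² + 42kn² - 28n³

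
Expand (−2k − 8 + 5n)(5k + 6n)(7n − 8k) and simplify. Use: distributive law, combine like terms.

−174k²n + 80k³ − 149kn² + 104kn + 320k² − 336n² + 210n³

(−2k − 8 + 5n)(5k + 6n)(7n − 8k)
= (−10k² − 12kn − 40k − 48n + 25kn + 30n²)(7n − 8k)    [distributive law]
= (−10k² + 13kn − 40k − 48n + 30n²)(7n − 8k)    [combine like terms]
= −70k²n + 80k³ + 91kn² − 104k²n − 280kn + 320k² − 336n² + 384kn + 210n³ − 240kn²    [distributive law]
= −174k²n + 80k³ − 149kn² + 104kn + 320k² − 336n² + 210n³    [combine like terms]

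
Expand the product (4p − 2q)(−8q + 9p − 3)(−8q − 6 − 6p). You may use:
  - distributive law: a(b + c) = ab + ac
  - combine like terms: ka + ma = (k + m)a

(4p − 2q)(−8q + 9p − 3)(−8q − 6 − 6p)
= (−32pq + 36p^2 − 12p + 16q^2 − 18pq + 6q)(−8q − 6 − 6p)    [distributive law]
= (−50pq + 36p^2 − 12p + 16q^2 + 6q)(−8q − 6 − 6p)    [combine like terms]
= 400pq^2 + 300pq + 300p^2q − 288p^2q − 216p^2 − 216p^3 + 96pq + 72p + 72p^2 − 128q^3 − 96q^2 − 96pq^2 − 48q^2 − 36q − 36pq    [distributive law]
= 304pq^2 + 360pq + 12p^2q − 144p^2 − 216p^3 + 72p − 128q^3 − 144q^2 − 36q    [combine like terms]

304pq^2 + 360pq + 12p^2q − 144p^2 − 216p^3 + 72p − 128q^3 − 144q^2 − 36q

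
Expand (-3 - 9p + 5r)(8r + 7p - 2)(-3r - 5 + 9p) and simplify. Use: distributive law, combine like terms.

(-3 - 9p + 5r)(8r + 7p - 2)(-3r - 5 + 9p)
= (-24r - 21p + 6 - 72pr - 63p^2 + 18p + 40r^2 + 35pr - 10r)(-3r - 5 + 9p)    [distributive law]
= (-34r - 3p + 6 - 37pr - 63p^2 + 40r^2)(-3r - 5 + 9p)    [combine like terms]
= 102r^2 + 170r - 306pr + 9pr + 15p - 27p^2 - 18r - 30 + 54p + 111pr^2 + 185pr - 333p^2r + 189p^2r + 315p^2 - 567p^3 - 120r^3 - 200r^2 + 360pr^2    [distributive law]
= -98r^2 + 152r - 112pr + 69p + 288p^2 - 30 + 471pr^2 - 144p^2r - 567p^3 - 120r^3    [combine like terms]

-98r^2 + 152r - 112pr + 69p + 288p^2 - 30 + 471pr^2 - 144p^2r - 567p^3 - 120r^3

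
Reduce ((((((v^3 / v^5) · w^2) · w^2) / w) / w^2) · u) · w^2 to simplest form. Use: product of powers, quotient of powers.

u·v^(-2)·w^3

((((((v^3 / v^5) · w^2) · w^2) / w) / w^2) · u) · w^2
= (((((v^(-2) · w^2) · w^2) / w) / w^2) · u) · w^2    [quotient of powers]
= u·v^(-2)·w^3    [quotient of powers; product of powers]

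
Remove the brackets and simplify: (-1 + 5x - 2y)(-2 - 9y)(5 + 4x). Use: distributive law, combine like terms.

(-1 + 5x - 2y)(-2 - 9y)(5 + 4x)
= (2 + 9y - 10x - 45xy + 4y + 18y^2)(5 + 4x)    [distributive law]
= (2 + 13y - 10x - 45xy + 18y^2)(5 + 4x)    [combine like terms]
= 10 + 8x + 65y + 52xy - 50x - 40x^2 - 225xy - 180x^2y + 90y^2 + 72xy^2    [distributive law]
= 10 - 42x + 65y - 173xy - 40x^2 - 180x^2y + 90y^2 + 72xy^2    [combine like terms]

10 - 42x + 65y - 173xy - 40x^2 - 180x^2y + 90y^2 + 72xy^2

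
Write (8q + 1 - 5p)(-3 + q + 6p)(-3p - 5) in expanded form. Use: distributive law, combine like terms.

-146pq + 115q - 24pq^2 - 40q^2 - 129p^2q - 96p + 15 + 87p^2 + 90p^3

(8q + 1 - 5p)(-3 + q + 6p)(-3p - 5)
= (-24q + 8q^2 + 48pq - 3 + q + 6p + 15p - 5pq - 30p^2)(-3p - 5)    [distributive law]
= (-23q + 8q^2 + 43pq - 3 + 21p - 30p^2)(-3p - 5)    [combine like terms]
= 69pq + 115q - 24pq^2 - 40q^2 - 129p^2q - 215pq + 9p + 15 - 63p^2 - 105p + 90p^3 + 150p^2    [distributive law]
= -146pq + 115q - 24pq^2 - 40q^2 - 129p^2q - 96p + 15 + 87p^2 + 90p^3    [combine like terms]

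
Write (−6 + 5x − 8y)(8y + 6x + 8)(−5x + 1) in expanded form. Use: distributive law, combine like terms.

552xy − 112y + 10x^2 + 244x − 48 + 40x^2y − 150x^3 + 320xy^2 − 64y^2

(−6 + 5x − 8y)(8y + 6x + 8)(−5x + 1)
= (−48y − 36x − 48 + 40xy + 30x^2 + 40x − 64y^2 − 48xy − 64y)(−5x + 1)    [distributive law]
= (−112y + 4x − 48 − 8xy + 30x^2 − 64y^2)(−5x + 1)    [combine like terms]
= 560xy − 112y − 20x^2 + 4x + 240x − 48 + 40x^2y − 8xy − 150x^3 + 30x^2 + 320xy^2 − 64y^2    [distributive law]
= 552xy − 112y + 10x^2 + 244x − 48 + 40x^2y − 150x^3 + 320xy^2 − 64y^2    [combine like terms]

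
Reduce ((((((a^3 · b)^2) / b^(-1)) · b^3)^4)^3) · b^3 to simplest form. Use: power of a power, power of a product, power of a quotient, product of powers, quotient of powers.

((((((a^3 · b)^2) / b^(-1)) · b^3)^4)^3) · b^3
= (((((a^3 · b)^2) / b^(-1)) · b^3)^12) · b^3    [power of a power]
= (((((a^3 · b)^2) / b^(-1))^12) · ((b^3)^12)) · b^3    [power of a product]
= (((((a^3 · b)^2)^12) / ((b^(-1))^12)) · ((b^3)^12)) · b^3    [power of a quotient]
= ((((a^3 · b)^24) / ((b^(-1))^12)) · ((b^3)^12)) · b^3    [power of a power]
= (((((a^3)^24) · (b^24)) / ((b^(-1))^12)) · ((b^3)^12)) · b^3    [power of a product]
= (((a^72 · (b^24)) / ((b^(-1))^12)) · ((b^3)^12)) · b^3    [power of a power]
= (((a^72 · b^24) / b^(-12)) · ((b^3)^12)) · b^3    [power of a power]
= (((a^72 · b^24) / b^(-12)) · b^36) · b^3    [power of a power]
= a^72b^75    [quotient of powers; product of powers]

a^72b^75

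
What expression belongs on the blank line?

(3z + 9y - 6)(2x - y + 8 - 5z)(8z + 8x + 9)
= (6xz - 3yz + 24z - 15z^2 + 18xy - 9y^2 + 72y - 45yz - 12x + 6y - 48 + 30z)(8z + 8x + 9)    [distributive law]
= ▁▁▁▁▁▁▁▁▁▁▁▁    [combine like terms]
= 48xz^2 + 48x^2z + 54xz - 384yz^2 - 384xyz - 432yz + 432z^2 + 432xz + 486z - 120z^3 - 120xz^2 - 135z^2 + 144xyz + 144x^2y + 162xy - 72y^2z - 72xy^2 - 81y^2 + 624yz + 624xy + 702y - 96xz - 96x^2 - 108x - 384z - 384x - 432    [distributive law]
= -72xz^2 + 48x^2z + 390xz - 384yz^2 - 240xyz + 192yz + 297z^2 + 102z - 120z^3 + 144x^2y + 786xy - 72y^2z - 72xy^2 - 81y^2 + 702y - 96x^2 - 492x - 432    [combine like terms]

Applying combine like terms to the line above:

(6xz - 48yz + 54z - 15z^2 + 18xy - 9y^2 + 78y - 12x - 48)(8z + 8x + 9)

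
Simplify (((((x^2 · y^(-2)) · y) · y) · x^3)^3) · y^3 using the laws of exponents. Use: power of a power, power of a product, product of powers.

(((((x^2 · y^(-2)) · y) · y) · x^3)^3) · y^3
= (((((x^2 · y^(-2)) · y) · y)^3) · ((x^3)^3)) · y^3    [power of a product]
= (((((x^2 · y^(-2)) · y)^3) · (y^3)) · ((x^3)^3)) · y^3    [power of a product]
= (((((x^2 · y^(-2))^3) · (y^3)) · (y^3)) · ((x^3)^3)) · y^3    [power of a product]
= ((((((x^2)^3) · ((y^(-2))^3)) · (y^3)) · (y^3)) · ((x^3)^3)) · y^3    [power of a product]
= ((((x^6 · ((y^(-2))^3)) · (y^3)) · (y^3)) · ((x^3)^3)) · y^3    [power of a power]
= ((((x^6 · y^(-6)) · (y^3)) · (y^3)) · ((x^3)^3)) · y^3    [power of a power]
= ((((x^6 · y^(-6)) · y^3) · y^3) · x^9) · y^3    [power of a power]
= x^15y^3    [product of powers]

x^15y^3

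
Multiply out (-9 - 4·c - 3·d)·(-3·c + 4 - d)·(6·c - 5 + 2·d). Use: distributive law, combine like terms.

(-9 - 4·c - 3·d)·(-3·c + 4 - d)·(6·c - 5 + 2·d)
= (27·c - 36 + 9·d + 12·c^2 - 16·c + 4·c·d + 9·c·d - 12·d + 3·d^2)·(6·c - 5 + 2·d)    [distributive law]
= (11·c - 36 - 3·d + 12·c^2 + 13·c·d + 3·d^2)·(6·c - 5 + 2·d)    [combine like terms]
= 66·c^2 - 55·c + 22·c·d - 216·c + 180 - 72·d - 18·c·d + 15·d - 6·d^2 + 72·c^3 - 60·c^2 + 24·c^2·d + 78·c^2·d - 65·c·d + 26·c·d^2 + 18·c·d^2 - 15·d^2 + 6·d^3    [distributive law]
= 6·c^2 - 271·c - 61·c·d + 180 - 57·d - 21·d^2 + 72·c^3 + 102·c^2·d + 44·c·d^2 + 6·d^3    [combine like terms]

6·c^2 - 271·c - 61·c·d + 180 - 57·d - 21·d^2 + 72·c^3 + 102·c^2·d + 44·c·d^2 + 6·d^3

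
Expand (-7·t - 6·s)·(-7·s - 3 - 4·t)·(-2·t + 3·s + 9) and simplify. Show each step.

-62·s·t^2 + 135·s^2·t + 684·s·t + 210·t^2 + 189·t - 56·t^3 + 126·s^3 + 432·s^2 + 162·s

(-7·t - 6·s)·(-7·s - 3 - 4·t)·(-2·t + 3·s + 9)
= (49·s·t + 21·t + 28·t^2 + 42·s^2 + 18·s + 24·s·t)·(-2·t + 3·s + 9)    [distributive law]
= (73·s·t + 21·t + 28·t^2 + 42·s^2 + 18·s)·(-2·t + 3·s + 9)    [combine like terms]
= -146·s·t^2 + 219·s^2·t + 657·s·t - 42·t^2 + 63·s·t + 189·t - 56·t^3 + 84·s·t^2 + 252·t^2 - 84·s^2·t + 126·s^3 + 378·s^2 - 36·s·t + 54·s^2 + 162·s    [distributive law]
= -62·s·t^2 + 135·s^2·t + 684·s·t + 210·t^2 + 189·t - 56·t^3 + 126·s^3 + 432·s^2 + 162·s    [combine like terms]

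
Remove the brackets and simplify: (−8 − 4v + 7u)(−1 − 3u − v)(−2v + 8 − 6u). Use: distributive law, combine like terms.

80v + 64 + 88u − 66uv − 270u^2 + 8v^2 − 34uv^2 + 12u^2v − 8v^3 + 126u^3

(−8 − 4v + 7u)(−1 − 3u − v)(−2v + 8 − 6u)
= (8 + 24u + 8v + 4v + 12uv + 4v^2 − 7u − 21u^2 − 7uv)(−2v + 8 − 6u)    [distributive law]
= (8 + 17u + 12v + 5uv + 4v^2 − 21u^2)(−2v + 8 − 6u)    [combine like terms]
= −16v + 64 − 48u − 34uv + 136u − 102u^2 − 24v^2 + 96v − 72uv − 10uv^2 + 40uv − 30u^2v − 8v^3 + 32v^2 − 24uv^2 + 42u^2v − 168u^2 + 126u^3    [distributive law]
= 80v + 64 + 88u − 66uv − 270u^2 + 8v^2 − 34uv^2 + 12u^2v − 8v^3 + 126u^3    [combine like terms]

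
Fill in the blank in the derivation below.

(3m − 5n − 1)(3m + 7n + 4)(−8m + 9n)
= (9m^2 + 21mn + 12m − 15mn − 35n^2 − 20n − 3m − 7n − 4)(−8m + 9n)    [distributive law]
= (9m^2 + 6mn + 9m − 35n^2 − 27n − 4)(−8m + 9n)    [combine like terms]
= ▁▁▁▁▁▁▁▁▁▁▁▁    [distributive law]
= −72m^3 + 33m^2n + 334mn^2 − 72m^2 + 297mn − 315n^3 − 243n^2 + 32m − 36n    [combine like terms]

Applying distributive law to the line above:

−72m^3 + 81m^2n − 48m^2n + 54mn^2 − 72m^2 + 81mn + 280mn^2 − 315n^3 + 216mn − 243n^2 + 32m − 36n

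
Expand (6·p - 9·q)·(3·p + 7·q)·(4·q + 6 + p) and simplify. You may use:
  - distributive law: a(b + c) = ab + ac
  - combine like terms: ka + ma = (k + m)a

(6·p - 9·q)·(3·p + 7·q)·(4·q + 6 + p)
= (18·p^2 + 42·p·q - 27·p·q - 63·q^2)·(4·q + 6 + p)    [distributive law]
= (18·p^2 + 15·p·q - 63·q^2)·(4·q + 6 + p)    [combine like terms]
= 72·p^2·q + 108·p^2 + 18·p^3 + 60·p·q^2 + 90·p·q + 15·p^2·q - 252·q^3 - 378·q^2 - 63·p·q^2    [distributive law]
= 87·p^2·q + 108·p^2 + 18·p^3 - 3·p·q^2 + 90·p·q - 252·q^3 - 378·q^2    [combine like terms]

87·p^2·q + 108·p^2 + 18·p^3 - 3·p·q^2 + 90·p·q - 252·q^3 - 378·q^2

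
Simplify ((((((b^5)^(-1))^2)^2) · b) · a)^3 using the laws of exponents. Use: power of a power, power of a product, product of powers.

((((((b^5)^(-1))^2)^2) · b) · a)^3
= ((((((b^5)^(-1))^2)^2) · b)^3) · (a^3)    [power of a product]
= ((((((b^5)^(-1))^2)^2)^3) · (b^3)) · (a^3)    [power of a product]
= (((((b^5)^(-1))^2)^6) · (b^3)) · (a^3)    [power of a power]
= ((((b^5)^(-1))^12) · (b^3)) · (a^3)    [power of a power]
= (((b^5)^(-12)) · (b^3)) · (a^3)    [power of a power]
= (b^(-60) · (b^3)) · (a^3)    [power of a power]
= b^(-57) · (a^3)    [product of powers]
= a^3b^(-57)    [rearrange]

a^3b^(-57)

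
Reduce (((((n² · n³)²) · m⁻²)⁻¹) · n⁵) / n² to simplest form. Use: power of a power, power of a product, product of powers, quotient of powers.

m²·n⁻⁷

(((((n² · n³)²) · m⁻²)⁻¹) · n⁵) / n²
= (((((n² · n³)²)⁻¹) · ((m⁻²)⁻¹)) · n⁵) / n²    [power of a product]
= ((((n² · n³)⁻²) · ((m⁻²)⁻¹)) · n⁵) / n²    [power of a power]
= (((((n²)⁻²) · ((n³)⁻²)) · ((m⁻²)⁻¹)) · n⁵) / n²    [power of a product]
= (((n⁻⁴ · ((n³)⁻²)) · ((m⁻²)⁻¹)) · n⁵) / n²    [power of a power]
= (((n⁻⁴ · n⁻⁶) · ((m⁻²)⁻¹)) · n⁵) / n²    [power of a power]
= ((n⁻¹⁰ · ((m⁻²)⁻¹)) · n⁵) / n²    [product of powers]
= ((n⁻¹⁰ · m²) · n⁵) / n²    [power of a power]
= m²·n⁻⁷    [quotient of powers; product of powers]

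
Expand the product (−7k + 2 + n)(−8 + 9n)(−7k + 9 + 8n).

−392k^2 + 616k − 189kn + 441k^2n − 567kn^2 − 144 − 38n + 161n^2 + 72n^3

(−7k + 2 + n)(−8 + 9n)(−7k + 9 + 8n)
= (56k − 63kn − 16 + 18n − 8n + 9n^2)(−7k + 9 + 8n)    [distributive law]
= (56k − 63kn − 16 + 10n + 9n^2)(−7k + 9 + 8n)    [combine like terms]
= −392k^2 + 504k + 448kn + 441k^2n − 567kn − 504kn^2 + 112k − 144 − 128n − 70kn + 90n + 80n^2 − 63kn^2 + 81n^2 + 72n^3    [distributive law]
= −392k^2 + 616k − 189kn + 441k^2n − 567kn^2 − 144 − 38n + 161n^2 + 72n^3    [combine like terms]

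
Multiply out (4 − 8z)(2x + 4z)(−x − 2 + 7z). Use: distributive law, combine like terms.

(4 − 8z)(2x + 4z)(−x − 2 + 7z)
= (8x + 16z − 16xz − 32z^2)(−x − 2 + 7z)    [distributive law]
= −8x^2 − 16x + 56xz − 16xz − 32z + 112z^2 + 16x^2z + 32xz − 112xz^2 + 32xz^2 + 64z^2 − 224z^3    [distributive law]
= −8x^2 − 16x + 72xz − 32z + 176z^2 + 16x^2z − 80xz^2 − 224z^3    [combine like terms]

−8x^2 − 16x + 72xz − 32z + 176z^2 + 16x^2z − 80xz^2 − 224z^3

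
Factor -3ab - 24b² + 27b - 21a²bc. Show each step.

-3ab - 24b² + 27b - 21a²bc
= 3(-ab - 8b² + 9b - 7a²bc)    [factor out 3]
= 3b(-a - 8b + 9 - 7a²c)    [factor out b]

3b(-a - 8b + 9 - 7a²c)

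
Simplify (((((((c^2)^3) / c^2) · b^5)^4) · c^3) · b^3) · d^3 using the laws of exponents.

b^23·c^19·d^3

(((((((c^2)^3) / c^2) · b^5)^4) · c^3) · b^3) · d^3
= (((((((c^2)^3) / c^2)^4) · ((b^5)^4)) · c^3) · b^3) · d^3    [power of a product]
= (((((((c^2)^3)^4) / ((c^2)^4)) · ((b^5)^4)) · c^3) · b^3) · d^3    [power of a quotient]
= ((((((c^2)^12) / ((c^2)^4)) · ((b^5)^4)) · c^3) · b^3) · d^3    [power of a power]
= ((((c^24 / ((c^2)^4)) · ((b^5)^4)) · c^3) · b^3) · d^3    [power of a power]
= ((((c^24 / c^8) · ((b^5)^4)) · c^3) · b^3) · d^3    [power of a power]
= (((c^16 · ((b^5)^4)) · c^3) · b^3) · d^3    [quotient of powers]
= (((c^16 · b^20) · c^3) · b^3) · d^3    [power of a power]
= b^23·c^19·d^3    [product of powers]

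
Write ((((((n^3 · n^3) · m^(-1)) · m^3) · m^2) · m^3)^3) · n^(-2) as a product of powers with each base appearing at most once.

m^21n^16

((((((n^3 · n^3) · m^(-1)) · m^3) · m^2) · m^3)^3) · n^(-2)
= ((((((n^3 · n^3) · m^(-1)) · m^3) · m^2)^3) · ((m^3)^3)) · n^(-2)    [power of a product]
= ((((((n^3 · n^3) · m^(-1)) · m^3)^3) · ((m^2)^3)) · ((m^3)^3)) · n^(-2)    [power of a product]
= ((((((n^3 · n^3) · m^(-1))^3) · ((m^3)^3)) · ((m^2)^3)) · ((m^3)^3)) · n^(-2)    [power of a product]
= ((((((n^3 · n^3)^3) · ((m^(-1))^3)) · ((m^3)^3)) · ((m^2)^3)) · ((m^3)^3)) · n^(-2)    [power of a product]
= (((((((n^3)^3) · ((n^3)^3)) · ((m^(-1))^3)) · ((m^3)^3)) · ((m^2)^3)) · ((m^3)^3)) · n^(-2)    [power of a product]
= (((((n^9 · ((n^3)^3)) · ((m^(-1))^3)) · ((m^3)^3)) · ((m^2)^3)) · ((m^3)^3)) · n^(-2)    [power of a power]
= (((((n^9 · n^9) · ((m^(-1))^3)) · ((m^3)^3)) · ((m^2)^3)) · ((m^3)^3)) · n^(-2)    [power of a power]
= ((((n^18 · ((m^(-1))^3)) · ((m^3)^3)) · ((m^2)^3)) · ((m^3)^3)) · n^(-2)    [product of powers]
= ((((n^18 · m^(-3)) · ((m^3)^3)) · ((m^2)^3)) · ((m^3)^3)) · n^(-2)    [power of a power]
= ((((n^18 · m^(-3)) · m^9) · ((m^2)^3)) · ((m^3)^3)) · n^(-2)    [power of a power]
= ((((n^18 · m^(-3)) · m^9) · m^6) · ((m^3)^3)) · n^(-2)    [power of a power]
= ((((n^18 · m^(-3)) · m^9) · m^6) · m^9) · n^(-2)    [power of a power]
= m^21n^16    [product of powers]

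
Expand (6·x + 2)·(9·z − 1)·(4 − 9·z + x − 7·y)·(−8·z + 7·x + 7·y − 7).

−36·x·z² + 1686·x²·z + 3444·x·y·z − 1178·x·z + 3888·x·z³ − 3834·x²·z² − 378·x·y·z² + 378·x³·z − 2268·x²·y·z − 2646·x·y²·z − 140·x² − 378·x·y + 126·x − 42·x³ + 252·x²·y + 294·x·y² + 414·z² + 1400·y·z − 566·z + 1296·z³ − 126·y·z² − 882·y²·z − 154·y + 56 + 98·y²

(6·x + 2)·(9·z − 1)·(4 − 9·z + x − 7·y)·(−8·z + 7·x + 7·y − 7)
= (54·x·z − 6·x + 18·z − 2)·(4 − 9·z + x − 7·y)·(−8·z + 7·x + 7·y − 7)    [distributive law]
= (216·x·z − 486·x·z² + 54·x²·z − 378·x·y·z − 24·x + 54·x·z − 6·x² + 42·x·y + 72·z − 162·z² + 18·x·z − 126·y·z − 8 + 18·z − 2·x + 14·y)·(−8·z + 7·x + 7·y − 7)    [distributive law]
= (288·x·z − 486·x·z² + 54·x²·z − 378·x·y·z − 26·x − 6·x² + 42·x·y + 90·z − 162·z² − 126·y·z − 8 + 14·y)·(−8·z + 7·x + 7·y − 7)    [combine like terms]
= −2304·x·z² + 2016·x²·z + 2016·x·y·z − 2016·x·z + 3888·x·z³ − 3402·x²·z² − 3402·x·y·z² + 3402·x·z² − 432·x²·z² + 378·x³·z + 378·x²·y·z − 378·x²·z + 3024·x·y·z² − 2646·x²·y·z − 2646·x·y²·z + 2646·x·y·z + 208·x·z − 182·x² − 182·x·y + 182·x + 48·x²·z − 42·x³ − 42·x²·y + 42·x² − 336·x·y·z + 294·x²·y + 294·x·y² − 294·x·y − 720·z² + 630·x·z + 630·y·z − 630·z + 1296·z³ − 1134·x·z² − 1134·y·z² + 1134·z² + 1008·y·z² − 882·x·y·z − 882·y²·z + 882·y·z + 64·z − 56·x − 56·y + 56 − 112·y·z + 98·x·y + 98·y² − 98·y    [distributive law]
= −36·x·z² + 1686·x²·z + 3444·x·y·z − 1178·x·z + 3888·x·z³ − 3834·x²·z² − 378·x·y·z² + 378·x³·z − 2268·x²·y·z − 2646·x·y²·z − 140·x² − 378·x·y + 126·x − 42·x³ + 252·x²·y + 294·x·y² + 414·z² + 1400·y·z − 566·z + 1296·z³ − 126·y·z² − 882·y²·z − 154·y + 56 + 98·y²    [combine like terms]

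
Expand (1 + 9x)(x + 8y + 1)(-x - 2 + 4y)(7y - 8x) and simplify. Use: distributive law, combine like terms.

700x^2y + 224x^3 - 51xy + 168x^2 - 1040xy^2 - 84y^2 + 224y^3 - 14y + 16x + 225x^3y + 72x^4 - 2556x^2y^2 + 2016xy^3

(1 + 9x)(x + 8y + 1)(-x - 2 + 4y)(7y - 8x)
= (x + 8y + 1 + 9x^2 + 72xy + 9x)(-x - 2 + 4y)(7y - 8x)    [distributive law]
= (10x + 8y + 1 + 9x^2 + 72xy)(-x - 2 + 4y)(7y - 8x)    [combine like terms]
= (-10x^2 - 20x + 40xy - 8xy - 16y + 32y^2 - x - 2 + 4y - 9x^3 - 18x^2 + 36x^2y - 72x^2y - 144xy + 288xy^2)(7y - 8x)    [distributive law]
= (-28x^2 - 21x - 112xy - 12y + 32y^2 - 2 - 9x^3 - 36x^2y + 288xy^2)(7y - 8x)    [combine like terms]
= -196x^2y + 224x^3 - 147xy + 168x^2 - 784xy^2 + 896x^2y - 84y^2 + 96xy + 224y^3 - 256xy^2 - 14y + 16x - 63x^3y + 72x^4 - 252x^2y^2 + 288x^3y + 2016xy^3 - 2304x^2y^2    [distributive law]
= 700x^2y + 224x^3 - 51xy + 168x^2 - 1040xy^2 - 84y^2 + 224y^3 - 14y + 16x + 225x^3y + 72x^4 - 2556x^2y^2 + 2016xy^3    [combine like terms]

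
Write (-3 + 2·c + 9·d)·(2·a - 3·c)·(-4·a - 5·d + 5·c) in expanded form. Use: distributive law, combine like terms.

24·a² + 30·a·d - 66·a·c - 45·c·d + 45·c² - 16·a²·c + 178·a·c·d + 44·a·c² - 105·c²·d - 30·c³ - 72·a²·d - 90·a·d² + 135·c·d²

(-3 + 2·c + 9·d)·(2·a - 3·c)·(-4·a - 5·d + 5·c)
= (-6·a + 9·c + 4·a·c - 6·c² + 18·a·d - 27·c·d)·(-4·a - 5·d + 5·c)    [distributive law]
= 24·a² + 30·a·d - 30·a·c - 36·a·c - 45·c·d + 45·c² - 16·a²·c - 20·a·c·d + 20·a·c² + 24·a·c² + 30·c²·d - 30·c³ - 72·a²·d - 90·a·d² + 90·a·c·d + 108·a·c·d + 135·c·d² - 135·c²·d    [distributive law]
= 24·a² + 30·a·d - 66·a·c - 45·c·d + 45·c² - 16·a²·c + 178·a·c·d + 44·a·c² - 105·c²·d - 30·c³ - 72·a²·d - 90·a·d² + 135·c·d²    [combine like terms]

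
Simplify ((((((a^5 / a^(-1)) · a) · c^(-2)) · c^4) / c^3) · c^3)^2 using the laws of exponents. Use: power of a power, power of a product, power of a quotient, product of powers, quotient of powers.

a^14c^4

((((((a^5 / a^(-1)) · a) · c^(-2)) · c^4) / c^3) · c^3)^2
= ((((((a^5 / a^(-1)) · a) · c^(-2)) · c^4) / c^3)^2) · ((c^3)^2)    [power of a product]
= ((((((a^5 / a^(-1)) · a) · c^(-2)) · c^4)^2) / ((c^3)^2)) · ((c^3)^2)    [power of a quotient]
= ((((((a^5 / a^(-1)) · a) · c^(-2))^2) · ((c^4)^2)) / ((c^3)^2)) · ((c^3)^2)    [power of a product]
= ((((((a^5 / a^(-1)) · a)^2) · ((c^(-2))^2)) · ((c^4)^2)) / ((c^3)^2)) · ((c^3)^2)    [power of a product]
= ((((((a^5 / a^(-1))^2) · (a^2)) · ((c^(-2))^2)) · ((c^4)^2)) / ((c^3)^2)) · ((c^3)^2)    [power of a product]
= (((((((a^5)^2) / ((a^(-1))^2)) · (a^2)) · ((c^(-2))^2)) · ((c^4)^2)) / ((c^3)^2)) · ((c^3)^2)    [power of a quotient]
= (((((a^10 / ((a^(-1))^2)) · (a^2)) · ((c^(-2))^2)) · ((c^4)^2)) / ((c^3)^2)) · ((c^3)^2)    [power of a power]
= (((((a^10 / a^(-2)) · (a^2)) · ((c^(-2))^2)) · ((c^4)^2)) / ((c^3)^2)) · ((c^3)^2)    [power of a power]
= ((((a^12 · (a^2)) · ((c^(-2))^2)) · ((c^4)^2)) / ((c^3)^2)) · ((c^3)^2)    [quotient of powers]
= (((a^14 · ((c^(-2))^2)) · ((c^4)^2)) / ((c^3)^2)) · ((c^3)^2)    [product of powers]
= (((a^14 · c^(-4)) · ((c^4)^2)) / ((c^3)^2)) · ((c^3)^2)    [power of a power]
= (((a^14 · c^(-4)) · c^8) / ((c^3)^2)) · ((c^3)^2)    [power of a power]
= (((a^14 · c^(-4)) · c^8) / c^6) · ((c^3)^2)    [power of a power]
= (((a^14 · c^(-4)) · c^8) / c^6) · c^6    [power of a power]
= a^14c^4    [quotient of powers; product of powers]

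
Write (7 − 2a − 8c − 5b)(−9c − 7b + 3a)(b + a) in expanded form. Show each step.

−63bc − 63ac − 49b² − 28ab + 21a² + 95abc − 6a²c + 34ab² − 7a²b − 6a³ + 72bc² + 72ac² + 101b²c + 35b³

(7 − 2a − 8c − 5b)(−9c − 7b + 3a)(b + a)
= (−63c − 49b + 21a + 18ac + 14ab − 6a² + 72c² + 56bc − 24ac + 45bc + 35b² − 15ab)(b + a)    [distributive law]
= (−63c − 49b + 21a − 6ac − ab − 6a² + 72c² + 101bc + 35b²)(b + a)    [combine like terms]
= −63bc − 63ac − 49b² − 49ab + 21ab + 21a² − 6abc − 6a²c − ab² − a²b − 6a²b − 6a³ + 72bc² + 72ac² + 101b²c + 101abc + 35b³ + 35ab²    [distributive law]
= −63bc − 63ac − 49b² − 28ab + 21a² + 95abc − 6a²c + 34ab² − 7a²b − 6a³ + 72bc² + 72ac² + 101b²c + 35b³    [combine like terms]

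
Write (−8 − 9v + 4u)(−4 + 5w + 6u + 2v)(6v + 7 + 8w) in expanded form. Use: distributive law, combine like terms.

(−8 − 9v + 4u)(−4 + 5w + 6u + 2v)(6v + 7 + 8w)
= (32 − 40w − 48u − 16v + 36v − 45vw − 54uv − 18v² − 16u + 20uw + 24u² + 8uv)(6v + 7 + 8w)    [distributive law]
= (32 − 40w − 64u + 20v − 45vw − 46uv − 18v² + 20uw + 24u²)(6v + 7 + 8w)    [combine like terms]
= 192v + 224 + 256w − 240vw − 280w − 320w² − 384uv − 448u − 512uw + 120v² + 140v + 160vw − 270v²w − 315vw − 360vw² − 276uv² − 322uv − 368uvw − 108v³ − 126v² − 144v²w + 120uvw + 140uw + 160uw² + 144u²v + 168u² + 192u²w    [distributive law]
= 332v + 224 − 24w − 395vw − 320w² − 706uv − 448u − 372uw − 6v² − 414v²w − 360vw² − 276uv² − 248uvw − 108v³ + 160uw² + 144u²v + 168u² + 192u²w    [combine like terms]

332v + 224 − 24w − 395vw − 320w² − 706uv − 448u − 372uw − 6v² − 414v²w − 360vw² − 276uv² − 248uvw − 108v³ + 160uw² + 144u²v + 168u² + 192u²w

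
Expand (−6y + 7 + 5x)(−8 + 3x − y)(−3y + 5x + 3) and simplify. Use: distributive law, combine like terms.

−105y² + 193xy + 291y + 99xy² − 160x²y − 18y³ − 337x − 168 − 50x² + 75x³

(−6y + 7 + 5x)(−8 + 3x − y)(−3y + 5x + 3)
= (48y − 18xy + 6y² − 56 + 21x − 7y − 40x + 15x² − 5xy)(−3y + 5x + 3)    [distributive law]
= (41y − 23xy + 6y² − 56 − 19x + 15x²)(−3y + 5x + 3)    [combine like terms]
= −123y² + 205xy + 123y + 69xy² − 115x²y − 69xy − 18y³ + 30xy² + 18y² + 168y − 280x − 168 + 57xy − 95x² − 57x − 45x²y + 75x³ + 45x²    [distributive law]
= −105y² + 193xy + 291y + 99xy² − 160x²y − 18y³ − 337x − 168 − 50x² + 75x³    [combine like terms]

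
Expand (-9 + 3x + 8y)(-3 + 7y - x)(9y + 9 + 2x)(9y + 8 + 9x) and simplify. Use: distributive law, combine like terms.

(-9 + 3x + 8y)(-3 + 7y - x)(9y + 9 + 2x)(9y + 8 + 9x)
= (27 - 63y + 9x - 9x + 21xy - 3x² - 24y + 56y² - 8xy)(9y + 9 + 2x)(9y + 8 + 9x)    [distributive law]
= (27 - 87y + 13xy - 3x² + 56y²)(9y + 9 + 2x)(9y + 8 + 9x)    [combine like terms]
= (243y + 243 + 54x - 783y² - 783y - 174xy + 117xy² + 117xy + 26x²y - 27x²y - 27x² - 6x³ + 504y³ + 504y² + 112xy²)(9y + 8 + 9x)    [distributive law]
= (-540y + 243 + 54x - 279y² - 57xy + 229xy² - x²y - 27x² - 6x³ + 504y³)(9y + 8 + 9x)    [combine like terms]
= -4860y² - 4320y - 4860xy + 2187y + 1944 + 2187x + 486xy + 432x + 486x² - 2511y³ - 2232y² - 2511xy² - 513xy² - 456xy - 513x²y + 2061xy³ + 1832xy² + 2061x²y² - 9x²y² - 8x²y - 9x³y - 243x²y - 216x² - 243x³ - 54x³y - 48x³ - 54x⁴ + 4536y⁴ + 4032y³ + 4536xy³    [distributive law]
= -7092y² - 2133y - 4830xy + 1944 + 2619x + 270x² + 1521y³ - 1192xy² - 764x²y + 6597xy³ + 2052x²y² - 63x³y - 291x³ - 54x⁴ + 4536y⁴    [combine like terms]

-7092y² - 2133y - 4830xy + 1944 + 2619x + 270x² + 1521y³ - 1192xy² - 764x²y + 6597xy³ + 2052x²y² - 63x³y - 291x³ - 54x⁴ + 4536y⁴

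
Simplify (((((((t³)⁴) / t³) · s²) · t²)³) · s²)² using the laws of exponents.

(((((((t³)⁴) / t³) · s²) · t²)³) · s²)²
= (((((((t³)⁴) / t³) · s²) · t²)³)²) · ((s²)²)    [power of a product]
= ((((((t³)⁴) / t³) · s²) · t²)⁶) · ((s²)²)    [power of a power]
= ((((((t³)⁴) / t³) · s²)⁶) · ((t²)⁶)) · ((s²)²)    [power of a product]
= ((((((t³)⁴) / t³)⁶) · ((s²)⁶)) · ((t²)⁶)) · ((s²)²)    [power of a product]
= ((((((t³)⁴)⁶) / ((t³)⁶)) · ((s²)⁶)) · ((t²)⁶)) · ((s²)²)    [power of a quotient]
= (((((t³)²⁴) / ((t³)⁶)) · ((s²)⁶)) · ((t²)⁶)) · ((s²)²)    [power of a power]
= (((t⁷² / ((t³)⁶)) · ((s²)⁶)) · ((t²)⁶)) · ((s²)²)    [power of a power]
= (((t⁷² / t¹⁸) · ((s²)⁶)) · ((t²)⁶)) · ((s²)²)    [power of a power]
= ((t⁵⁴ · ((s²)⁶)) · ((t²)⁶)) · ((s²)²)    [quotient of powers]
= ((t⁵⁴ · s¹²) · ((t²)⁶)) · ((s²)²)    [power of a power]
= ((t⁵⁴ · s¹²) · t¹²) · ((s²)²)    [power of a power]
= ((t⁵⁴ · s¹²) · t¹²) · s⁴    [power of a power]
= s¹⁶t⁶⁶    [product of powers]

s¹⁶t⁶⁶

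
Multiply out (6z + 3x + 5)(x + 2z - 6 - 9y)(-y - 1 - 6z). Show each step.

150xyz + 66xz - 72xz^2 + 312yz^2 + 144z^2 - 72z^3 + 350yz + 206z + 54y^2z - 3x^2y - 3x^2 - 18x^2z + 40xy + 13x + 27xy^2 + 75y + 30 + 45y^2

(6z + 3x + 5)(x + 2z - 6 - 9y)(-y - 1 - 6z)
= (6xz + 12z^2 - 36z - 54yz + 3x^2 + 6xz - 18x - 27xy + 5x + 10z - 30 - 45y)(-y - 1 - 6z)    [distributive law]
= (12xz + 12z^2 - 26z - 54yz + 3x^2 - 13x - 27xy - 30 - 45y)(-y - 1 - 6z)    [combine like terms]
= -12xyz - 12xz - 72xz^2 - 12yz^2 - 12z^2 - 72z^3 + 26yz + 26z + 156z^2 + 54y^2z + 54yz + 324yz^2 - 3x^2y - 3x^2 - 18x^2z + 13xy + 13x + 78xz + 27xy^2 + 27xy + 162xyz + 30y + 30 + 180z + 45y^2 + 45y + 270yz    [distributive law]
= 150xyz + 66xz - 72xz^2 + 312yz^2 + 144z^2 - 72z^3 + 350yz + 206z + 54y^2z - 3x^2y - 3x^2 - 18x^2z + 40xy + 13x + 27xy^2 + 75y + 30 + 45y^2    [combine like terms]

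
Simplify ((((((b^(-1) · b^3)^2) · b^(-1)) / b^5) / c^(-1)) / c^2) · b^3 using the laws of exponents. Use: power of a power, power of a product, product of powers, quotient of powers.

((((((b^(-1) · b^3)^2) · b^(-1)) / b^5) / c^(-1)) / c^2) · b^3
= (((((((b^(-1))^2) · ((b^3)^2)) · b^(-1)) / b^5) / c^(-1)) / c^2) · b^3    [power of a product]
= (((((b^(-2) · ((b^3)^2)) · b^(-1)) / b^5) / c^(-1)) / c^2) · b^3    [power of a power]
= (((((b^(-2) · b^6) · b^(-1)) / b^5) / c^(-1)) / c^2) · b^3    [power of a power]
= ((((b^4 · b^(-1)) / b^5) / c^(-1)) / c^2) · b^3    [product of powers]
= (((b^3 / b^5) / c^(-1)) / c^2) · b^3    [product of powers]
= ((b^(-2) / c^(-1)) / c^2) · b^3    [quotient of powers]
= b·c^(-1)    [quotient of powers; product of powers]

b·c^(-1)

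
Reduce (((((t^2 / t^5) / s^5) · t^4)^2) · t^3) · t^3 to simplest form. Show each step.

s^(-10)t^8

(((((t^2 / t^5) / s^5) · t^4)^2) · t^3) · t^3
= (((((t^2 / t^5) / s^5)^2) · ((t^4)^2)) · t^3) · t^3    [power of a product]
= (((((t^2 / t^5)^2) / ((s^5)^2)) · ((t^4)^2)) · t^3) · t^3    [power of a quotient]
= ((((((t^2)^2) / ((t^5)^2)) / ((s^5)^2)) · ((t^4)^2)) · t^3) · t^3    [power of a quotient]
= ((((t^4 / ((t^5)^2)) / ((s^5)^2)) · ((t^4)^2)) · t^3) · t^3    [power of a power]
= ((((t^4 / t^10) / ((s^5)^2)) · ((t^4)^2)) · t^3) · t^3    [power of a power]
= (((t^(-6) / ((s^5)^2)) · ((t^4)^2)) · t^3) · t^3    [quotient of powers]
= (((t^(-6) / s^10) · ((t^4)^2)) · t^3) · t^3    [power of a power]
= (((t^(-6) / s^10) · t^8) · t^3) · t^3    [power of a power]
= s^(-10)t^8    [quotient of powers; product of powers]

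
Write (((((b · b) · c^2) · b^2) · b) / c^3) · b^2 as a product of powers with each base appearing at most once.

b^7c^(-1)

(((((b · b) · c^2) · b^2) · b) / c^3) · b^2
= ((((b^2 · c^2) · b^2) · b) / c^3) · b^2    [product of powers]
= b^7c^(-1)    [quotient of powers; product of powers]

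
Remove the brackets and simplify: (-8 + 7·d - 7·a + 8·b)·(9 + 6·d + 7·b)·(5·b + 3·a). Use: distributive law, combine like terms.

(-8 + 7·d - 7·a + 8·b)·(9 + 6·d + 7·b)·(5·b + 3·a)
= (-72 - 48·d - 56·b + 63·d + 42·d^2 + 49·b·d - 63·a - 42·a·d - 49·a·b + 72·b + 48·b·d + 56·b^2)·(5·b + 3·a)    [distributive law]
= (-72 + 15·d + 16·b + 42·d^2 + 97·b·d - 63·a - 42·a·d - 49·a·b + 56·b^2)·(5·b + 3·a)    [combine like terms]
= -360·b - 216·a + 75·b·d + 45·a·d + 80·b^2 + 48·a·b + 210·b·d^2 + 126·a·d^2 + 485·b^2·d + 291·a·b·d - 315·a·b - 189·a^2 - 210·a·b·d - 126·a^2·d - 245·a·b^2 - 147·a^2·b + 280·b^3 + 168·a·b^2    [distributive law]
= -360·b - 216·a + 75·b·d + 45·a·d + 80·b^2 - 267·a·b + 210·b·d^2 + 126·a·d^2 + 485·b^2·d + 81·a·b·d - 189·a^2 - 126·a^2·d - 77·a·b^2 - 147·a^2·b + 280·b^3    [combine like terms]

-360·b - 216·a + 75·b·d + 45·a·d + 80·b^2 - 267·a·b + 210·b·d^2 + 126·a·d^2 + 485·b^2·d + 81·a·b·d - 189·a^2 - 126·a^2·d - 77·a·b^2 - 147·a^2·b + 280·b^3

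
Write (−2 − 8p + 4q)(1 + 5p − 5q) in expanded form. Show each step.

−2 − 18p + 14q − 40p^2 + 60pq − 20q^2

(−2 − 8p + 4q)(1 + 5p − 5q)
= −2 − 10p + 10q − 8p − 40p^2 + 40pq + 4q + 20pq − 20q^2    [distributive law]
= −2 − 18p + 14q − 40p^2 + 60pq − 20q^2    [combine like terms]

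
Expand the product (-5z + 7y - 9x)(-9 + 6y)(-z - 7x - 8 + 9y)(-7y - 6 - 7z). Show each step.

-4821yz^2 + 2790z^2 + 315z^3 - 10026xyz + 6912xz + 2772xz^2 - 5256yz + 2160z + 3237y^2z + 1974y^2z^2 - 210yz^3 + 3612xy^2z - 1848xyz^2 - 462y^3z - 6534xy^2 - 5076xy + 1890y^2 - 3024y + 4053y^3 + 5460xy^3 - 2646y^4 + 1701x^2y + 3402x^2 + 3969x^2z + 3888x - 2646x^2y^2 - 2646x^2yz

(-5z + 7y - 9x)(-9 + 6y)(-z - 7x - 8 + 9y)(-7y - 6 - 7z)
= (45z - 30yz - 63y + 42y^2 + 81x - 54xy)(-z - 7x - 8 + 9y)(-7y - 6 - 7z)    [distributive law]
= (-45z^2 - 315xz - 360z + 405yz + 30yz^2 + 210xyz + 240yz - 270y^2z + 63yz + 441xy + 504y - 567y^2 - 42y^2z - 294xy^2 - 336y^2 + 378y^3 - 81xz - 567x^2 - 648x + 729xy + 54xyz + 378x^2y + 432xy - 486xy^2)(-7y - 6 - 7z)    [distributive law]
= (-45z^2 - 396xz - 360z + 708yz + 30yz^2 + 264xyz - 312y^2z + 1602xy + 504y - 903y^2 - 780xy^2 + 378y^3 - 567x^2 - 648x + 378x^2y)(-7y - 6 - 7z)    [combine like terms]
= 315yz^2 + 270z^2 + 315z^3 + 2772xyz + 2376xz + 2772xz^2 + 2520yz + 2160z + 2520z^2 - 4956y^2z - 4248yz - 4956yz^2 - 210y^2z^2 - 180yz^2 - 210yz^3 - 1848xy^2z - 1584xyz - 1848xyz^2 + 2184y^3z + 1872y^2z + 2184y^2z^2 - 11214xy^2 - 9612xy - 11214xyz - 3528y^2 - 3024y - 3528yz + 6321y^3 + 5418y^2 + 6321y^2z + 5460xy^3 + 4680xy^2 + 5460xy^2z - 2646y^4 - 2268y^3 - 2646y^3z + 3969x^2y + 3402x^2 + 3969x^2z + 4536xy + 3888x + 4536xz - 2646x^2y^2 - 2268x^2y - 2646x^2yz    [distributive law]
= -4821yz^2 + 2790z^2 + 315z^3 - 10026xyz + 6912xz + 2772xz^2 - 5256yz + 2160z + 3237y^2z + 1974y^2z^2 - 210yz^3 + 3612xy^2z - 1848xyz^2 - 462y^3z - 6534xy^2 - 5076xy + 1890y^2 - 3024y + 4053y^3 + 5460xy^3 - 2646y^4 + 1701x^2y + 3402x^2 + 3969x^2z + 3888x - 2646x^2y^2 - 2646x^2yz    [combine like terms]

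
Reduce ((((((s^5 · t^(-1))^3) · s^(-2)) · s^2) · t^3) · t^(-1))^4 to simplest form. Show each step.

((((((s^5 · t^(-1))^3) · s^(-2)) · s^2) · t^3) · t^(-1))^4
= ((((((s^5 · t^(-1))^3) · s^(-2)) · s^2) · t^3)^4) · ((t^(-1))^4)    [power of a product]
= ((((((s^5 · t^(-1))^3) · s^(-2)) · s^2)^4) · ((t^3)^4)) · ((t^(-1))^4)    [power of a product]
= ((((((s^5 · t^(-1))^3) · s^(-2))^4) · ((s^2)^4)) · ((t^3)^4)) · ((t^(-1))^4)    [power of a product]
= ((((((s^5 · t^(-1))^3)^4) · ((s^(-2))^4)) · ((s^2)^4)) · ((t^3)^4)) · ((t^(-1))^4)    [power of a product]
= (((((s^5 · t^(-1))^12) · ((s^(-2))^4)) · ((s^2)^4)) · ((t^3)^4)) · ((t^(-1))^4)    [power of a power]
= ((((((s^5)^12) · ((t^(-1))^12)) · ((s^(-2))^4)) · ((s^2)^4)) · ((t^3)^4)) · ((t^(-1))^4)    [power of a product]
= ((((s^60 · ((t^(-1))^12)) · ((s^(-2))^4)) · ((s^2)^4)) · ((t^3)^4)) · ((t^(-1))^4)    [power of a power]
= ((((s^60 · t^(-12)) · ((s^(-2))^4)) · ((s^2)^4)) · ((t^3)^4)) · ((t^(-1))^4)    [power of a power]
= ((((s^60 · t^(-12)) · s^(-8)) · ((s^2)^4)) · ((t^3)^4)) · ((t^(-1))^4)    [power of a power]
= ((((s^60 · t^(-12)) · s^(-8)) · s^8) · ((t^3)^4)) · ((t^(-1))^4)    [power of a power]
= ((((s^60 · t^(-12)) · s^(-8)) · s^8) · t^12) · ((t^(-1))^4)    [power of a power]
= ((((s^60 · t^(-12)) · s^(-8)) · s^8) · t^12) · t^(-4)    [power of a power]
= s^60t^(-4)    [product of powers]

s^60t^(-4)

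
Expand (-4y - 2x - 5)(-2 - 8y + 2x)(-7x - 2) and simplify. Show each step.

(-4y - 2x - 5)(-2 - 8y + 2x)(-7x - 2)
= (8y + 32y² - 8xy + 4x + 16xy - 4x² + 10 + 40y - 10x)(-7x - 2)    [distributive law]
= (48y + 32y² + 8xy - 6x - 4x² + 10)(-7x - 2)    [combine like terms]
= -336xy - 96y - 224xy² - 64y² - 56x²y - 16xy + 42x² + 12x + 28x³ + 8x² - 70x - 20    [distributive law]
= -352xy - 96y - 224xy² - 64y² - 56x²y + 50x² - 58x + 28x³ - 20    [combine like terms]

-352xy - 96y - 224xy² - 64y² - 56x²y + 50x² - 58x + 28x³ - 20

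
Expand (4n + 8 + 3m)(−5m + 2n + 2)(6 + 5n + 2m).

−206mn − 54mn^2 − 103m^2n + 168n^2 + 40n^3 + 224n − 172m − 158m^2 + 96 − 30m^3

(4n + 8 + 3m)(−5m + 2n + 2)(6 + 5n + 2m)
= (−20mn + 8n^2 + 8n − 40m + 16n + 16 − 15m^2 + 6mn + 6m)(6 + 5n + 2m)    [distributive law]
= (−14mn + 8n^2 + 24n − 34m + 16 − 15m^2)(6 + 5n + 2m)    [combine like terms]
= −84mn − 70mn^2 − 28m^2n + 48n^2 + 40n^3 + 16mn^2 + 144n + 120n^2 + 48mn − 204m − 170mn − 68m^2 + 96 + 80n + 32m − 90m^2 − 75m^2n − 30m^3    [distributive law]
= −206mn − 54mn^2 − 103m^2n + 168n^2 + 40n^3 + 224n − 172m − 158m^2 + 96 − 30m^3    [combine like terms]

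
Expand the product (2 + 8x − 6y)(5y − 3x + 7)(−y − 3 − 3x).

122y^2 + 82y − 128xy − 192x − 78x^2 − 42 + 32xy^2 − 150x^2y + 72x^3 + 30y^3

(2 + 8x − 6y)(5y − 3x + 7)(−y − 3 − 3x)
= (10y − 6x + 14 + 40xy − 24x^2 + 56x − 30y^2 + 18xy − 42y)(−y − 3 − 3x)    [distributive law]
= (−32y + 50x + 14 + 58xy − 24x^2 − 30y^2)(−y − 3 − 3x)    [combine like terms]
= 32y^2 + 96y + 96xy − 50xy − 150x − 150x^2 − 14y − 42 − 42x − 58xy^2 − 174xy − 174x^2y + 24x^2y + 72x^2 + 72x^3 + 30y^3 + 90y^2 + 90xy^2    [distributive law]
= 122y^2 + 82y − 128xy − 192x − 78x^2 − 42 + 32xy^2 − 150x^2y + 72x^3 + 30y^3    [combine like terms]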